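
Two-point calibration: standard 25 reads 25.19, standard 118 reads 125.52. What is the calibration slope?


slope = (y2 - y1) / (x2 - x1)
= (125.52 - 25.19) / (118 - 25)
= 100.3300 / 93
= 1.0788

1.0788


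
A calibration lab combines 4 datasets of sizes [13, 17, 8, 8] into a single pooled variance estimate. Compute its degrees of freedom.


nu = sum_i (n_i - 1)
nu = ((13 - 1) + (17 - 1) + (8 - 1) + (8 - 1))
nu = 12 + 16 + 7 + 7
nu = 42

42


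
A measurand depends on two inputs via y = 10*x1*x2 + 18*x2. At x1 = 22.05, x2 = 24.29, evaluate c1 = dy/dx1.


y = 10*x1*x2 + 18*x2
dy/dx1 = 10*x2
Evaluate at x2 = 24.29: c1 = 10 * 24.29
c1 = 242.9000

242.9000


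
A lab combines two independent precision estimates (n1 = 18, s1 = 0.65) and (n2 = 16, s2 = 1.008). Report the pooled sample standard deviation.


s_p = sqrt(((n1-1)*s1^2 + (n2-1)*s2^2) / (n1+n2-2))
numerator = (18-1)*0.65^2 + (16-1)*1.008^2 = 7.1825 + 15.24096 = 22.42346
denominator = 18 + 16 - 2 = 32
s_p^2 = 22.42346 / 32 = 0.70073312
s_p = sqrt(0.70073312) = 0.8371

0.8371


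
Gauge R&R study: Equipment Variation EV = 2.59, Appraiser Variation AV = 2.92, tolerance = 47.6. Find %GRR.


GRR = sqrt(EV^2 + AV^2) = sqrt(2.59^2 + 2.92^2) = 3.9031398
%GRR = GRR / tol * 100 = 3.9031398 / 47.6 * 100
%GRR = 8.1999

8.1999


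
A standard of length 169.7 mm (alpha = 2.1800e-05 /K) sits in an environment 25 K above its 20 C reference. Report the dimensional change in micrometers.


dL = L * alpha * dT
= 169.7 * 2.1800e-05 * 25
= 0.0924865 mm
dL_um = 0.0924865 * 1000 = 92.4865 um

92.4865


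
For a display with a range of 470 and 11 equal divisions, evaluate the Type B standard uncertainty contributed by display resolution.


resolution = range / divisions
resolution = 470 / 11 = 42.727273
u_res = resolution / (2*sqrt(3))
u_res = 42.727273 / 3.4641016
u_res = 12.3343

12.3343


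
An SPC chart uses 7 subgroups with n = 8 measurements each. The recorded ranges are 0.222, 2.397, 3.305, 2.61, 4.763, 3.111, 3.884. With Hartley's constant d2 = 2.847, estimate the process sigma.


R_bar = (0.222 + 2.397 + 3.305 + 2.61 + 4.763 + 3.111 + 3.884) / 7
R_bar = 20.292 / 7 = 2.8988571
sigma_hat = R_bar / d2 = 2.8988571 / 2.847 = 1.0182

1.0182


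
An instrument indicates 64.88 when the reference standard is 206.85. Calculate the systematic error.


Systematic error = measured - true
= 64.88 - 206.85
= -141.9700

-141.9700


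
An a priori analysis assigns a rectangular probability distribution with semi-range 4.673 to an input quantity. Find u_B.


u_B = half_width / sqrt(3)
u_B = 4.673 / 1.7320508
u_B = 2.6980

2.6980


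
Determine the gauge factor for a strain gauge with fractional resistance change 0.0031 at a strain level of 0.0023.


GF = (dR/R) / epsilon
= 0.0031 / 0.0023
= 1.3478

1.3478


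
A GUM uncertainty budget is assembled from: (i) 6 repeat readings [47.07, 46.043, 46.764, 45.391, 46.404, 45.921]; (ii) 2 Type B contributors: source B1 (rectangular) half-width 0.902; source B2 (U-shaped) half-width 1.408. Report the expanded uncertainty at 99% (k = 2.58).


mean = (47.07 + 46.043 + 46.764 + 45.391 + 46.404 + 45.921) / 6 = 46.2655
s = sqrt(sum((x - mean)^2)/(n-1)) = 0.60792129
u_A = s / sqrt(n) = 0.60792129 / sqrt(6) = 0.24818283
u_B1 = 0.902 / sqrt(3) = 0.52076994
u_B2 = 1.408 / sqrt(2) = 0.99560635
uc = sqrt(0.24818283^2 + 0.52076994^2 + 0.99560635^2) = 1.1506642
U = k * uc = 2.58 * 1.1506642
U = 2.9687

2.9687


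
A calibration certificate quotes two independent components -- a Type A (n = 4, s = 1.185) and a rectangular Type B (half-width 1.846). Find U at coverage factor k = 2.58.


u_A = s / sqrt(n) = 1.185 / sqrt(4) = 0.5925
u_B = half_width / sqrt(3) = 1.846 / sqrt(3) = 1.0657886
uc = sqrt(u_A^2 + u_B^2) = sqrt(0.5925^2 + 1.0657886^2) = 1.2194103
U = k * uc = 2.58 * 1.2194103
U = 3.1461

3.1461


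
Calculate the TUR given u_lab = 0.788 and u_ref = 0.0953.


TUR = u_lab / u_ref
= 0.788 / 0.0953
= 8.2686

8.2686


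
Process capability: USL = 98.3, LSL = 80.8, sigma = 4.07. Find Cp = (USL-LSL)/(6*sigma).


Cp = (USL - LSL) / (6 * sigma)
= (98.3 - 80.8) / (6 * 4.07)
= 17.5000 / 24.4200
= 0.7166

0.7166


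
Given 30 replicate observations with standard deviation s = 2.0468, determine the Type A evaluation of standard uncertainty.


u_A = s / sqrt(n)
u_A = 2.0468 / sqrt(30)
u_A = 2.0468 / 5.4772256
u_A = 0.3737

0.3737


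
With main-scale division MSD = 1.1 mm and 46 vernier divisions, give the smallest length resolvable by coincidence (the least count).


LC = MSD / n_div
= 1.1 / 46
= 0.0239

0.0239


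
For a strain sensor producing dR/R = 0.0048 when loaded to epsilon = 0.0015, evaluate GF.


GF = (dR/R) / epsilon
= 0.0048 / 0.0015
= 3.2000

3.2000


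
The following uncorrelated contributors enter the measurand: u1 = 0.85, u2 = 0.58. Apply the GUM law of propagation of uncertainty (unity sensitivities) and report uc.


uc = sqrt(0.85^2 + 0.58^2)
uc = sqrt(1.0589)
uc = 1.0290

1.0290


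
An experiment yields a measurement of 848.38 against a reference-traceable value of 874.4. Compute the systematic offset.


Systematic error = measured - true
= 848.38 - 874.4
= -26.0200

-26.0200


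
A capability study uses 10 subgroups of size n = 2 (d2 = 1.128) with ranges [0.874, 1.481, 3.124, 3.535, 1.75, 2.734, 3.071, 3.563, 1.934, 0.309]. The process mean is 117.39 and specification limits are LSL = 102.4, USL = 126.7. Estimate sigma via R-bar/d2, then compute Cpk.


R_bar = (0.874 + 1.481 + 3.124 + 3.535 + 1.75 + 2.734 + 3.071 + 3.563 + 1.934 + 0.309) / 10 = 2.2375
sigma = R_bar / d2 = 2.2375 / 1.128 = 1.9835993
Cp = (USL - LSL)/(6*sigma) = (126.7 - 102.4)/(6*1.9835993) = 2.0417
Cpu = (126.7 - 117.39)/(3*1.9835993) = 1.5645
Cpl = (117.39 - 102.4)/(3*1.9835993) = 2.5190
Cpk = min(Cpu, Cpl) = 1.5645

1.5645


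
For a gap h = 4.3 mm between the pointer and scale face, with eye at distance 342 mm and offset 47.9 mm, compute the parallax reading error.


error = h * offset / d
= 4.3 * 47.9 / 342
= 0.6023

0.6023


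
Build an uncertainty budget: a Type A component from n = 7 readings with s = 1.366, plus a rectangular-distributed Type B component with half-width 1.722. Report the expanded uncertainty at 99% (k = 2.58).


u_A = s / sqrt(n) = 1.366 / sqrt(7) = 0.51629947
u_B = half_width / sqrt(3) = 1.722 / sqrt(3) = 0.99419716
uc = sqrt(u_A^2 + u_B^2) = sqrt(0.51629947^2 + 0.99419716^2) = 1.1202648
U = k * uc = 2.58 * 1.1202648
U = 2.8903

2.8903


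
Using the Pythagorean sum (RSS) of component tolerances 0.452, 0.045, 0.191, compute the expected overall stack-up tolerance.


RSS = sqrt(0.452^2 + 0.045^2 + 0.191^2)
= sqrt(0.24281)
= 0.4928

0.4928


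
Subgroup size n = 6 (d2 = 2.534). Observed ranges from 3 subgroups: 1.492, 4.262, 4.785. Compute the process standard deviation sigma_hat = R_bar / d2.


R_bar = (1.492 + 4.262 + 4.785) / 3
R_bar = 10.539 / 3 = 3.513
sigma_hat = R_bar / d2 = 3.513 / 2.534 = 1.3863

1.3863


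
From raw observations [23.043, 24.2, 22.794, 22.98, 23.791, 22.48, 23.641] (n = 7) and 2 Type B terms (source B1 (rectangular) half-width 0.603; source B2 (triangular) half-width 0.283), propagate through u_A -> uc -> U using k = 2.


mean = (23.043 + 24.2 + 22.794 + 22.98 + 23.791 + 22.48 + 23.641) / 7 = 23.27557143
s = sqrt(sum((x - mean)^2)/(n-1)) = 0.61374122
u_A = s / sqrt(n) = 0.61374122 / sqrt(7) = 0.23197238
u_B1 = 0.603 / sqrt(3) = 0.34814221
u_B2 = 0.283 / sqrt(6) = 0.11553427
uc = sqrt(0.23197238^2 + 0.34814221^2 + 0.11553427^2) = 0.43400732
U = k * uc = 2 * 0.43400732
U = 0.8680

0.8680


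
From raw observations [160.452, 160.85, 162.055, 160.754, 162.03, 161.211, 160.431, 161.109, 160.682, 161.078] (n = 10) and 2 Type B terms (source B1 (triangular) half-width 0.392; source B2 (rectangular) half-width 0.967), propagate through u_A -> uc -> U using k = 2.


mean = (160.452 + 160.85 + 162.055 + 160.754 + 162.03 + 161.211 + 160.431 + 161.109 + 160.682 + 161.078) / 10 = 161.0652
s = sqrt(sum((x - mean)^2)/(n-1)) = 0.57755285
u_A = s / sqrt(n) = 0.57755285 / sqrt(10) = 0.18263825
u_B1 = 0.392 / sqrt(6) = 0.16003333
u_B2 = 0.967 / sqrt(3) = 0.55829771
uc = sqrt(0.18263825^2 + 0.16003333^2 + 0.55829771^2) = 0.60882159
U = k * uc = 2 * 0.60882159
U = 1.2176

1.2176


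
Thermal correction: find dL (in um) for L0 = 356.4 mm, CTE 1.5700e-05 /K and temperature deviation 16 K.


dL = L * alpha * dT
= 356.4 * 1.5700e-05 * 16
= 0.0895277 mm
dL_um = 0.0895277 * 1000 = 89.5277 um

89.5277


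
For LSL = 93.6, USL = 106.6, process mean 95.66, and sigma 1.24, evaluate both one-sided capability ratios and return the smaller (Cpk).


Cpu = (USL - mean) / (3*sigma) = (106.6 - 95.66) / (3*1.24) = 2.9409
Cpl = (mean - LSL) / (3*sigma) = (95.66 - 93.6) / (3*1.24) = 0.5538
Cpk = min(Cpu, Cpl) = 0.5538

0.5538


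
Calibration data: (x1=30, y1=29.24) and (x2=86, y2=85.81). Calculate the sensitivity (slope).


slope = (y2 - y1) / (x2 - x1)
= (85.81 - 29.24) / (86 - 30)
= 56.5700 / 56
= 1.0102

1.0102


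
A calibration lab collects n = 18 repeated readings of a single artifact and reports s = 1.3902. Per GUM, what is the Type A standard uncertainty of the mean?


u_A = s / sqrt(n)
u_A = 1.3902 / sqrt(18)
u_A = 1.3902 / 4.2426407
u_A = 0.3277

0.3277


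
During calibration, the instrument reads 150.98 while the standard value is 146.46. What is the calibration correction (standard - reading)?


Correction = standard - reading
= 146.46 - 150.98
= -4.5200

-4.5200


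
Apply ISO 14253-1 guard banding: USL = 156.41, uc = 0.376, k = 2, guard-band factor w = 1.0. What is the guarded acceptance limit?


U = k * uc = 2 * 0.376 = 0.752
guard band g = w * U = 1.0 * 0.752 = 0.752
AL = USL - g = 156.41 - 0.752
AL = 155.6580

155.6580


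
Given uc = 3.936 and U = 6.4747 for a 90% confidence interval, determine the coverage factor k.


k = U / uc
k = 6.4747 / 3.936
k = 1.645

1.645


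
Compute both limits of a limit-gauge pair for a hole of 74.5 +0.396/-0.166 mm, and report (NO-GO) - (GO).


GO = nominal - lower_tol (smallest hole = maximum material condition)
GO = 74.5 - 0.166 = 74.334
NO-GO = nominal + upper_tol (largest hole = least material condition)
NO-GO = 74.5 + 0.396 = 74.896
spread = NO-GO - GO = 74.896 - 74.334 = 0.5620

0.5620


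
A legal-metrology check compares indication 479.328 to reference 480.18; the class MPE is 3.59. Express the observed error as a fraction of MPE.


e = indication - reference = 479.328 - 480.18 = -0.8520
|e| = 0.8520
ratio = |e| / MPE = 0.8520 / 3.59
ratio = 0.2373

0.2373


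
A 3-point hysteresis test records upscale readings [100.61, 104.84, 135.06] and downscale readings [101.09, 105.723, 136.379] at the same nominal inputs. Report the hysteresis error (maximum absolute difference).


|100.61 - 101.09| = 0.4800
|104.84 - 105.723| = 0.8830
|135.06 - 136.379| = 1.3190
hysteresis = max(diffs) = 1.3190

1.3190


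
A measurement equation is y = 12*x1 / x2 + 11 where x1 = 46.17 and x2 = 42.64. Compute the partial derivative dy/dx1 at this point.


y = 12*x1 / x2 + 11
dy/dx1 = 12/x2
Evaluate at x2 = 42.64: c1 = 12 / 42.64
c1 = 0.2814

0.2814


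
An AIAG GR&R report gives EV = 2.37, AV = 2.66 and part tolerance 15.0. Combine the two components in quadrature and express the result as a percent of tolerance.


GRR = sqrt(EV^2 + AV^2) = sqrt(2.37^2 + 2.66^2) = 3.5626535
%GRR = GRR / tol * 100 = 3.5626535 / 15.0 * 100
%GRR = 23.7510

23.7510


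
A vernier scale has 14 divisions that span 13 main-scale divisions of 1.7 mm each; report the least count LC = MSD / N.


LC = MSD / n_div
= 1.7 / 14
= 0.1214

0.1214


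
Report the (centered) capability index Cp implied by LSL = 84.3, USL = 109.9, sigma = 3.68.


Cp = (USL - LSL) / (6 * sigma)
= (109.9 - 84.3) / (6 * 3.68)
= 25.6000 / 22.0800
= 1.1594

1.1594


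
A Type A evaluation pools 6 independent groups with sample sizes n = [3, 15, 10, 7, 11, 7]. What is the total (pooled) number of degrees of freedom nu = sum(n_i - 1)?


nu = sum_i (n_i - 1)
nu = ((3 - 1) + (15 - 1) + (10 - 1) + (7 - 1) + (11 - 1) + (7 - 1))
nu = 2 + 14 + 9 + 6 + 10 + 6
nu = 47

47


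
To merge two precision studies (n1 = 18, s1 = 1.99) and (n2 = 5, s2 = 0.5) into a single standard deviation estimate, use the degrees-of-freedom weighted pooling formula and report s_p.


s_p = sqrt(((n1-1)*s1^2 + (n2-1)*s2^2) / (n1+n2-2))
numerator = (18-1)*1.99^2 + (5-1)*0.5^2 = 67.3217 + 1 = 68.3217
denominator = 18 + 5 - 2 = 21
s_p^2 = 68.3217 / 21 = 3.2534143
s_p = sqrt(3.2534143) = 1.8037

1.8037


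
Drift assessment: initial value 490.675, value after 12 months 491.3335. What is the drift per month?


rate = (v2 - v1) / months
= (491.3335 - 490.675) / 12
= 0.6585 / 12
= 0.0549

0.0549


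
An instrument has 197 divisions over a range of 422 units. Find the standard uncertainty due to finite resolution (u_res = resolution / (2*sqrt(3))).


resolution = range / divisions
resolution = 422 / 197 = 2.142132
u_res = resolution / (2*sqrt(3))
u_res = 2.142132 / 3.4641016
u_res = 0.6184

0.6184


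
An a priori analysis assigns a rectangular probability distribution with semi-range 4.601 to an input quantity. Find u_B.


u_B = half_width / sqrt(3)
u_B = 4.601 / 1.7320508
u_B = 2.6564

2.6564


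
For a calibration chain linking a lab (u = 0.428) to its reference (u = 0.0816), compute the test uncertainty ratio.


TUR = u_lab / u_ref
= 0.428 / 0.0816
= 5.2451

5.2451


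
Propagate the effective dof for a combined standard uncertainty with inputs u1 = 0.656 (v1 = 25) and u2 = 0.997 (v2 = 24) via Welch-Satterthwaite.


uc = sqrt(u1^2 + u2^2) = sqrt(0.656^2 + 0.997^2) = 1.1934593
v_eff = uc^4 / (u1^4/v1 + u2^4/v2)
= 1.1934593^4 / (0.656^4/25 + 0.997^4/24)
= 2.028759 / 0.048576475
v_eff = 41.7642

41.7642


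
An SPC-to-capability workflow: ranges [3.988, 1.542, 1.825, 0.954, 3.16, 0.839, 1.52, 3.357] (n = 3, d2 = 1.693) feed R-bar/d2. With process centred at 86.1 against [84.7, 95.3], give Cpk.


R_bar = (3.988 + 1.542 + 1.825 + 0.954 + 3.16 + 0.839 + 1.52 + 3.357) / 8 = 2.148125
sigma = R_bar / d2 = 2.148125 / 1.693 = 1.2688275
Cp = (USL - LSL)/(6*sigma) = (95.3 - 84.7)/(6*1.2688275) = 1.3924
Cpu = (95.3 - 86.1)/(3*1.2688275) = 2.4169
Cpl = (86.1 - 84.7)/(3*1.2688275) = 0.3678
Cpk = min(Cpu, Cpl) = 0.3678

0.3678


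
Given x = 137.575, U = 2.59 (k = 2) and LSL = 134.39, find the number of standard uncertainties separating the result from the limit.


u = U / k = 2.59 / 2 = 1.295
margin = |LSL - x| = |134.39 - 137.575| = 3.185
z = margin / u = 3.185 / 1.295
z = 2.4595

2.4595


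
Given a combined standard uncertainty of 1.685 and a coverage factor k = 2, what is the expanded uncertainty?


U = k * uc
U = 2 * 1.685
U = 3.3700

3.3700


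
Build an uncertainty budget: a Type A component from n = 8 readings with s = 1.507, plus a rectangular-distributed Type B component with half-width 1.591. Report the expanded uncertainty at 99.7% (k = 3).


u_A = s / sqrt(n) = 1.507 / sqrt(8) = 0.53280496
u_B = half_width / sqrt(3) = 1.591 / sqrt(3) = 0.91856428
uc = sqrt(u_A^2 + u_B^2) = sqrt(0.53280496^2 + 0.91856428^2) = 1.0619046
U = k * uc = 3 * 1.0619046
U = 3.1857

3.1857


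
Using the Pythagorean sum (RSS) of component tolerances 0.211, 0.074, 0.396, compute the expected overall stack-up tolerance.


RSS = sqrt(0.211^2 + 0.074^2 + 0.396^2)
= sqrt(0.206813)
= 0.4548

0.4548


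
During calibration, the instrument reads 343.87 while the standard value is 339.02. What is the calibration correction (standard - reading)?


Correction = standard - reading
= 339.02 - 343.87
= -4.8500

-4.8500


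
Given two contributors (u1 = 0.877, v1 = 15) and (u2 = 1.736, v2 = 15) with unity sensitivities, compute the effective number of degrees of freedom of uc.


uc = sqrt(u1^2 + u2^2) = sqrt(0.877^2 + 1.736^2) = 1.9449486
v_eff = uc^4 / (u1^4/v1 + u2^4/v2)
= 1.9449486^4 / (0.877^4/15 + 1.736^4/15)
= 14.309765 / 0.6449282
v_eff = 22.1882

22.1882


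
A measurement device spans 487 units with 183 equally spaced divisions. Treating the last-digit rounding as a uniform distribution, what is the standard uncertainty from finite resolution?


resolution = range / divisions
resolution = 487 / 183 = 2.6612022
u_res = resolution / (2*sqrt(3))
u_res = 2.6612022 / 3.4641016
u_res = 0.7682

0.7682


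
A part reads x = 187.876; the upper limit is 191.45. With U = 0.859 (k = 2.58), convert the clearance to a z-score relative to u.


u = U / k = 0.859 / 2.58 = 0.33294574
margin = |USL - x| = |191.45 - 187.876| = 3.574
z = margin / u = 3.574 / 0.33294574
z = 10.7345

10.7345


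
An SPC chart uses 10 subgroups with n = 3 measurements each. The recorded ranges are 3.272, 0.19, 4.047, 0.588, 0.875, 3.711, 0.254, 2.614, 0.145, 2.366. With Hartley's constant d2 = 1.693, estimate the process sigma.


R_bar = (3.272 + 0.19 + 4.047 + 0.588 + 0.875 + 3.711 + 0.254 + 2.614 + 0.145 + 2.366) / 10
R_bar = 18.062 / 10 = 1.8062
sigma_hat = R_bar / d2 = 1.8062 / 1.693 = 1.0669

1.0669


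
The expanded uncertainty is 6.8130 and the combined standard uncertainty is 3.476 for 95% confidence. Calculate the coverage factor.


k = U / uc
k = 6.8130 / 3.476
k = 1.96

1.96


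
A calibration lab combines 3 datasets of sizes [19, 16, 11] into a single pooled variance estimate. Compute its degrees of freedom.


nu = sum_i (n_i - 1)
nu = ((19 - 1) + (16 - 1) + (11 - 1))
nu = 18 + 15 + 10
nu = 43

43


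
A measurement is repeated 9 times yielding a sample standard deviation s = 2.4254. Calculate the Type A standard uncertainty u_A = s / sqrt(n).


u_A = s / sqrt(n)
u_A = 2.4254 / sqrt(9)
u_A = 2.4254 / 3
u_A = 0.8085

0.8085


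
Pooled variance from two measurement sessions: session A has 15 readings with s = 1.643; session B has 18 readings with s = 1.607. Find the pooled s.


s_p = sqrt(((n1-1)*s1^2 + (n2-1)*s2^2) / (n1+n2-2))
numerator = (15-1)*1.643^2 + (18-1)*1.607^2 = 37.792286 + 43.901633 = 81.693919
denominator = 15 + 18 - 2 = 31
s_p^2 = 81.693919 / 31 = 2.6352877
s_p = sqrt(2.6352877) = 1.6234

1.6234


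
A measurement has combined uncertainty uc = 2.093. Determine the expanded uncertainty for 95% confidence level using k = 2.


U = k * uc
U = 2 * 2.093
U = 4.1860

4.1860


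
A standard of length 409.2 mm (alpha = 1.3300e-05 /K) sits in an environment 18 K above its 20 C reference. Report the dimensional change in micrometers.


dL = L * alpha * dT
= 409.2 * 1.3300e-05 * 18
= 0.0979625 mm
dL_um = 0.0979625 * 1000 = 97.9625 um

97.9625


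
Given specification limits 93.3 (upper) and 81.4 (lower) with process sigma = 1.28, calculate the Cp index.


Cp = (USL - LSL) / (6 * sigma)
= (93.3 - 81.4) / (6 * 1.28)
= 11.9000 / 7.6800
= 1.5495

1.5495


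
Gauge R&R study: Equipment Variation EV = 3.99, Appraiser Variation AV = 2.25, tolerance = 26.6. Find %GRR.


GRR = sqrt(EV^2 + AV^2) = sqrt(3.99^2 + 2.25^2) = 4.5806768
%GRR = GRR / tol * 100 = 4.5806768 / 26.6 * 100
%GRR = 17.2206

17.2206


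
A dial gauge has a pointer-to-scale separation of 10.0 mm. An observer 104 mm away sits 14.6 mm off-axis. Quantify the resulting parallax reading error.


error = h * offset / d
= 10.0 * 14.6 / 104
= 1.4038

1.4038


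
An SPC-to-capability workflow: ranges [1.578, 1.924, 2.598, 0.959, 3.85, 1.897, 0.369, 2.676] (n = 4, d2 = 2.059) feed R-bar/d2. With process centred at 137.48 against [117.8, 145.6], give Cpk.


R_bar = (1.578 + 1.924 + 2.598 + 0.959 + 3.85 + 1.897 + 0.369 + 2.676) / 8 = 1.981375
sigma = R_bar / d2 = 1.981375 / 2.059 = 0.96229966
Cp = (USL - LSL)/(6*sigma) = (145.6 - 117.8)/(6*0.96229966) = 4.8149
Cpu = (145.6 - 137.48)/(3*0.96229966) = 2.8127
Cpl = (137.48 - 117.8)/(3*0.96229966) = 6.8170
Cpk = min(Cpu, Cpl) = 2.8127

2.8127


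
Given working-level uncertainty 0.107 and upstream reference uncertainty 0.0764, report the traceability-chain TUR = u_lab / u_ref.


TUR = u_lab / u_ref
= 0.107 / 0.0764
= 1.4005

1.4005


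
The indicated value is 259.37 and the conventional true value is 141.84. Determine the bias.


Systematic error = measured - true
= 259.37 - 141.84
= 117.5300

117.5300


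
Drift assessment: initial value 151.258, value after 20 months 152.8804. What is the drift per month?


rate = (v2 - v1) / months
= (152.8804 - 151.258) / 20
= 1.6224 / 20
= 0.0811

0.0811


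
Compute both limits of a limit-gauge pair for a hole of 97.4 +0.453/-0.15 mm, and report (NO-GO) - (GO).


GO = nominal - lower_tol (smallest hole = maximum material condition)
GO = 97.4 - 0.15 = 97.25
NO-GO = nominal + upper_tol (largest hole = least material condition)
NO-GO = 97.4 + 0.453 = 97.853
spread = NO-GO - GO = 97.853 - 97.25 = 0.6030

0.6030


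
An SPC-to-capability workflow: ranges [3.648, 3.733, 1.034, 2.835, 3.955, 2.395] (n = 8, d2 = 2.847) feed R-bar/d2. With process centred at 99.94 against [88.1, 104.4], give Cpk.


R_bar = (3.648 + 3.733 + 1.034 + 2.835 + 3.955 + 2.395) / 6 = 2.9333333
sigma = R_bar / d2 = 2.9333333 / 2.847 = 1.0303243
Cp = (USL - LSL)/(6*sigma) = (104.4 - 88.1)/(6*1.0303243) = 2.6367
Cpu = (104.4 - 99.94)/(3*1.0303243) = 1.4429
Cpl = (99.94 - 88.1)/(3*1.0303243) = 3.8305
Cpk = min(Cpu, Cpl) = 1.4429

1.4429


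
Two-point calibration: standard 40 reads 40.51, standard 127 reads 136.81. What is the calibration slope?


slope = (y2 - y1) / (x2 - x1)
= (136.81 - 40.51) / (127 - 40)
= 96.3000 / 87
= 1.1069

1.1069


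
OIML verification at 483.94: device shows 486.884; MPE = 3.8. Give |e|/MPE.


e = indication - reference = 486.884 - 483.94 = 2.9440
|e| = 2.9440
ratio = |e| / MPE = 2.9440 / 3.8
ratio = 0.7747

0.7747


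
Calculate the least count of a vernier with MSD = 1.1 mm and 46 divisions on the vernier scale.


LC = MSD / n_div
= 1.1 / 46
= 0.0239

0.0239


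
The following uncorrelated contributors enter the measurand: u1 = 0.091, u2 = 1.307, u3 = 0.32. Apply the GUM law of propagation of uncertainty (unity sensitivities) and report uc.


uc = sqrt(0.091^2 + 1.307^2 + 0.32^2)
uc = sqrt(1.81893)
uc = 1.3487

1.3487


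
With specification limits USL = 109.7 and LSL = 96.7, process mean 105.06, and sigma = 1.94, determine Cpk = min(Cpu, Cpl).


Cpu = (USL - mean) / (3*sigma) = (109.7 - 105.06) / (3*1.94) = 0.7973
Cpl = (mean - LSL) / (3*sigma) = (105.06 - 96.7) / (3*1.94) = 1.4364
Cpk = min(Cpu, Cpl) = 0.7973

0.7973


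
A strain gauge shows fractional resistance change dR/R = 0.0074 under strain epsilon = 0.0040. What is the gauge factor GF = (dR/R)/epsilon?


GF = (dR/R) / epsilon
= 0.0074 / 0.0040
= 1.8500

1.8500


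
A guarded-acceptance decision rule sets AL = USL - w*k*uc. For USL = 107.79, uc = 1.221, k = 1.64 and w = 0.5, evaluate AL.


U = k * uc = 1.64 * 1.221 = 2.00244
guard band g = w * U = 0.5 * 2.00244 = 1.00122
AL = USL - g = 107.79 - 1.00122
AL = 106.7888

106.7888


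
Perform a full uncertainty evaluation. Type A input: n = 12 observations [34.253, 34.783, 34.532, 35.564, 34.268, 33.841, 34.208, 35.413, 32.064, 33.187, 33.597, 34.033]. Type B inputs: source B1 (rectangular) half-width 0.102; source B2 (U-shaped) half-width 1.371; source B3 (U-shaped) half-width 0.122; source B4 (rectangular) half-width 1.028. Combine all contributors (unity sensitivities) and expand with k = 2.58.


mean = (34.253 + 34.783 + 34.532 + 35.564 + 34.268 + 33.841 + 34.208 + 35.413 + 32.064 + 33.187 + 33.597 + 34.033) / 12 = 34.14525
s = sqrt(sum((x - mean)^2)/(n-1)) = 0.94688716
u_A = s / sqrt(n) = 0.94688716 / sqrt(12) = 0.27334278
u_B1 = 0.102 / sqrt(3) = 0.058889727
u_B2 = 1.371 / sqrt(2) = 0.9694434
u_B3 = 0.122 / sqrt(2) = 0.086267027
u_B4 = 1.028 / sqrt(3) = 0.59351608
uc = sqrt(0.27334278^2 + 0.058889727^2 + 0.9694434^2 + 0.086267027^2 + 0.59351608^2) = 1.1737581
U = k * uc = 2.58 * 1.1737581
U = 3.0283

3.0283


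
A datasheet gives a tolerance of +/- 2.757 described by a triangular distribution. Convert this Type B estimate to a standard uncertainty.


u_B = half_width / sqrt(6)
u_B = 2.757 / 2.4494897
u_B = 1.1255

1.1255


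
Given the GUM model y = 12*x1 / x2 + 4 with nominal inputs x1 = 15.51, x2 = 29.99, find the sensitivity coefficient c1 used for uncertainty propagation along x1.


y = 12*x1 / x2 + 4
dy/dx1 = 12/x2
Evaluate at x2 = 29.99: c1 = 12 / 29.99
c1 = 0.4001

0.4001


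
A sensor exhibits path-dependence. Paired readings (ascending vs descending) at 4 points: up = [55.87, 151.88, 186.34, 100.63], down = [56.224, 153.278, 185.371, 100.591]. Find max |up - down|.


|55.87 - 56.224| = 0.3540
|151.88 - 153.278| = 1.3980
|186.34 - 185.371| = 0.9690
|100.63 - 100.591| = 0.0390
hysteresis = max(diffs) = 1.3980

1.3980


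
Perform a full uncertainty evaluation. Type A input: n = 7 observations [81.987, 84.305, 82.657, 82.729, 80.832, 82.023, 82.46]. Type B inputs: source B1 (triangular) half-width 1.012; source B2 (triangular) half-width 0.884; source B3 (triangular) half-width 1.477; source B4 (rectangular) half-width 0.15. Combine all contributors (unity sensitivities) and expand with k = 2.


mean = (81.987 + 84.305 + 82.657 + 82.729 + 80.832 + 82.023 + 82.46) / 7 = 82.42757143
s = sqrt(sum((x - mean)^2)/(n-1)) = 1.0466546
u_A = s / sqrt(n) = 1.0466546 / sqrt(7) = 0.39559825
u_B1 = 1.012 / sqrt(6) = 0.41314727
u_B2 = 0.884 / sqrt(6) = 0.36089149
u_B3 = 1.477 / sqrt(6) = 0.60298273
u_B4 = 0.15 / sqrt(3) = 0.08660254
uc = sqrt(0.39559825^2 + 0.41314727^2 + 0.36089149^2 + 0.60298273^2 + 0.08660254^2) = 0.91023046
U = k * uc = 2 * 0.91023046
U = 1.8205

1.8205


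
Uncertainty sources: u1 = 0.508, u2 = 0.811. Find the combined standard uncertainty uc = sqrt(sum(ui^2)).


uc = sqrt(0.508^2 + 0.811^2)
uc = sqrt(0.915785)
uc = 0.9570

0.9570


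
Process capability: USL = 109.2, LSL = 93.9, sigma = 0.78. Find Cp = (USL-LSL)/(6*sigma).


Cp = (USL - LSL) / (6 * sigma)
= (109.2 - 93.9) / (6 * 0.78)
= 15.3000 / 4.6800
= 3.2692

3.2692


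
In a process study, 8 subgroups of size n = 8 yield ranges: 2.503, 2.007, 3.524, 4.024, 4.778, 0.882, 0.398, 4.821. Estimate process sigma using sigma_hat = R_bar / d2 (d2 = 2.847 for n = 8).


R_bar = (2.503 + 2.007 + 3.524 + 4.024 + 4.778 + 0.882 + 0.398 + 4.821) / 8
R_bar = 22.937 / 8 = 2.867125
sigma_hat = R_bar / d2 = 2.867125 / 2.847 = 1.0071

1.0071


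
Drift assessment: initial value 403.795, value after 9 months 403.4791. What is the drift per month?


rate = (v2 - v1) / months
= (403.4791 - 403.795) / 9
= -0.3159 / 9
= -0.0351

-0.0351


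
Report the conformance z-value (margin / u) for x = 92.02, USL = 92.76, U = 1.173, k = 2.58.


u = U / k = 1.173 / 2.58 = 0.45465116
margin = |USL - x| = |92.76 - 92.02| = 0.74
z = margin / u = 0.74 / 0.45465116
z = 1.6276

1.6276


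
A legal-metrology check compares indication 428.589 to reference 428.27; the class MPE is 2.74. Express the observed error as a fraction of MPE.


e = indication - reference = 428.589 - 428.27 = 0.3190
|e| = 0.3190
ratio = |e| / MPE = 0.3190 / 2.74
ratio = 0.1164

0.1164


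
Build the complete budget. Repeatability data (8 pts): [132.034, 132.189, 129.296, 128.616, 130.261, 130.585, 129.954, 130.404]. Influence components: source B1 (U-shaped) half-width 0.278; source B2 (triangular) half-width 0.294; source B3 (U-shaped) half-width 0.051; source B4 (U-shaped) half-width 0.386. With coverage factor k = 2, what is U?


mean = (132.034 + 132.189 + 129.296 + 128.616 + 130.261 + 130.585 + 129.954 + 130.404) / 8 = 130.417375
s = sqrt(sum((x - mean)^2)/(n-1)) = 1.226028
u_A = s / sqrt(n) = 1.226028 / sqrt(8) = 0.43346636
u_B1 = 0.278 / sqrt(2) = 0.19657569
u_B2 = 0.294 / sqrt(6) = 0.120025
u_B3 = 0.051 / sqrt(2) = 0.036062446
u_B4 = 0.386 / sqrt(2) = 0.27294322
uc = sqrt(0.43346636^2 + 0.19657569^2 + 0.120025^2 + 0.036062446^2 + 0.27294322^2) = 0.56279622
U = k * uc = 2 * 0.56279622
U = 1.1256

1.1256


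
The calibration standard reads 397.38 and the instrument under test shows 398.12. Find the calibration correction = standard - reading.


Correction = standard - reading
= 397.38 - 398.12
= -0.7400

-0.7400


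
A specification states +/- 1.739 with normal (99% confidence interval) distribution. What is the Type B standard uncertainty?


u_B = half_width / 2.576
u_B = 1.739 / 2.576
u_B = 0.6751

0.6751


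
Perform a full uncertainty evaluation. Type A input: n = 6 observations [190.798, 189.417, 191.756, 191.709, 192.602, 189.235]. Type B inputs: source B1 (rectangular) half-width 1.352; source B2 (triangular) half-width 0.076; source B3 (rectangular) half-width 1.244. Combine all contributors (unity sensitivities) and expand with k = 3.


mean = (190.798 + 189.417 + 191.756 + 191.709 + 192.602 + 189.235) / 6 = 190.9195
s = sqrt(sum((x - mean)^2)/(n-1)) = 1.3611508
u_A = s / sqrt(n) = 1.3611508 / sqrt(6) = 0.55568749
u_B1 = 1.352 / sqrt(3) = 0.78057756
u_B2 = 0.076 / sqrt(6) = 0.03102687
u_B3 = 1.244 / sqrt(3) = 0.71822373
uc = sqrt(0.55568749^2 + 0.78057756^2 + 0.03102687^2 + 0.71822373^2) = 1.1978722
U = k * uc = 3 * 1.1978722
U = 3.5936

3.5936


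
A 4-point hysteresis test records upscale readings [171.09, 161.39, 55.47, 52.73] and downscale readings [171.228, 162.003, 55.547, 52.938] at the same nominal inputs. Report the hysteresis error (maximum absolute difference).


|171.09 - 171.228| = 0.1380
|161.39 - 162.003| = 0.6130
|55.47 - 55.547| = 0.0770
|52.73 - 52.938| = 0.2080
hysteresis = max(diffs) = 0.6130

0.6130


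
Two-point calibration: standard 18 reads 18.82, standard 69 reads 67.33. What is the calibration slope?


slope = (y2 - y1) / (x2 - x1)
= (67.33 - 18.82) / (69 - 18)
= 48.5100 / 51
= 0.9512

0.9512


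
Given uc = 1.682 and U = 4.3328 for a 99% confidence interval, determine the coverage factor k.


k = U / uc
k = 4.3328 / 1.682
k = 2.576

2.576


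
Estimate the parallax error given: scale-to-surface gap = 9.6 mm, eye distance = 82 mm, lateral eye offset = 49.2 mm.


error = h * offset / d
= 9.6 * 49.2 / 82
= 5.7600

5.7600


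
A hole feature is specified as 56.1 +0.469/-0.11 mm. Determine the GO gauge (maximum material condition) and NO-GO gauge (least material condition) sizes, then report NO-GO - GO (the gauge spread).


GO = nominal - lower_tol (smallest hole = maximum material condition)
GO = 56.1 - 0.11 = 55.99
NO-GO = nominal + upper_tol (largest hole = least material condition)
NO-GO = 56.1 + 0.469 = 56.569
spread = NO-GO - GO = 56.569 - 55.99 = 0.5790

0.5790


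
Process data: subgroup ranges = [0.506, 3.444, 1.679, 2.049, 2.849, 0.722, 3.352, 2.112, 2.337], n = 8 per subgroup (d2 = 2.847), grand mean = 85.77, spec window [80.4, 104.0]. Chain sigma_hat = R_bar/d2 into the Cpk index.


R_bar = (0.506 + 3.444 + 1.679 + 2.049 + 2.849 + 0.722 + 3.352 + 2.112 + 2.337) / 9 = 2.1166667
sigma = R_bar / d2 = 2.1166667 / 2.847 = 0.74347267
Cp = (USL - LSL)/(6*sigma) = (104.0 - 80.4)/(6*0.74347267) = 5.2905
Cpu = (104.0 - 85.77)/(3*0.74347267) = 8.1734
Cpl = (85.77 - 80.4)/(3*0.74347267) = 2.4076
Cpk = min(Cpu, Cpl) = 2.4076

2.4076


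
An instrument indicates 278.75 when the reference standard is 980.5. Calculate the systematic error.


Systematic error = measured - true
= 278.75 - 980.5
= -701.7500

-701.7500


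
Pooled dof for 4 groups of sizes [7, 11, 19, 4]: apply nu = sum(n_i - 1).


nu = sum_i (n_i - 1)
nu = ((7 - 1) + (11 - 1) + (19 - 1) + (4 - 1))
nu = 6 + 10 + 18 + 3
nu = 37

37


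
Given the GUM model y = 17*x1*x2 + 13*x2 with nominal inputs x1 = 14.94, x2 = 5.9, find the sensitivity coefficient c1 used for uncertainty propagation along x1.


y = 17*x1*x2 + 13*x2
dy/dx1 = 17*x2
Evaluate at x2 = 5.9: c1 = 17 * 5.9
c1 = 100.3000

100.3000


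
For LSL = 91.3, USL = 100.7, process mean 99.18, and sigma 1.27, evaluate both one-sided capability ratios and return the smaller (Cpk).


Cpu = (USL - mean) / (3*sigma) = (100.7 - 99.18) / (3*1.27) = 0.3990
Cpl = (mean - LSL) / (3*sigma) = (99.18 - 91.3) / (3*1.27) = 2.0682
Cpk = min(Cpu, Cpl) = 0.3990

0.3990


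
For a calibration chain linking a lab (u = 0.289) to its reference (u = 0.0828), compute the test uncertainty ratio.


TUR = u_lab / u_ref
= 0.289 / 0.0828
= 3.4903

3.4903


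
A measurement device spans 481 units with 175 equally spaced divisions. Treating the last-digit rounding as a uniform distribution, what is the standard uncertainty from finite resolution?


resolution = range / divisions
resolution = 481 / 175 = 2.7485714
u_res = resolution / (2*sqrt(3))
u_res = 2.7485714 / 3.4641016
u_res = 0.7934

0.7934


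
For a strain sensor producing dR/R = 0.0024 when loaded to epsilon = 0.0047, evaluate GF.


GF = (dR/R) / epsilon
= 0.0024 / 0.0047
= 0.5106

0.5106


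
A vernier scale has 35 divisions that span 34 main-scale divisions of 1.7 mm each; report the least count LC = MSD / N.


LC = MSD / n_div
= 1.7 / 35
= 0.0486

0.0486


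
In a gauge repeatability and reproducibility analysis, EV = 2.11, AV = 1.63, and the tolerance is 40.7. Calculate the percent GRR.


GRR = sqrt(EV^2 + AV^2) = sqrt(2.11^2 + 1.63^2) = 2.6662708
%GRR = GRR / tol * 100 = 2.6662708 / 40.7 * 100
%GRR = 6.5510

6.5510


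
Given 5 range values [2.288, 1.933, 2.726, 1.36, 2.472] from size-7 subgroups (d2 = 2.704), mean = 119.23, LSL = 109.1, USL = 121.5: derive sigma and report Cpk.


R_bar = (2.288 + 1.933 + 2.726 + 1.36 + 2.472) / 5 = 2.1558
sigma = R_bar / d2 = 2.1558 / 2.704 = 0.79726331
Cp = (USL - LSL)/(6*sigma) = (121.5 - 109.1)/(6*0.79726331) = 2.5922
Cpu = (121.5 - 119.23)/(3*0.79726331) = 0.9491
Cpl = (119.23 - 109.1)/(3*0.79726331) = 4.2353
Cpk = min(Cpu, Cpl) = 0.9491

0.9491


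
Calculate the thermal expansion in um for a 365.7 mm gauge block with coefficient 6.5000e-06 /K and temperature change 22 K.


dL = L * alpha * dT
= 365.7 * 6.5000e-06 * 22
= 0.0522951 mm
dL_um = 0.0522951 * 1000 = 52.2951 um

52.2951


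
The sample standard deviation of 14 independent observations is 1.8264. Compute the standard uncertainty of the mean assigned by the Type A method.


u_A = s / sqrt(n)
u_A = 1.8264 / sqrt(14)
u_A = 1.8264 / 3.7416574
u_A = 0.4881

0.4881


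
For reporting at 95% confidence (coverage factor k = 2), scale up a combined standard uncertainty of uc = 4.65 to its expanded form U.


U = k * uc
U = 2 * 4.65
U = 9.3000

9.3000


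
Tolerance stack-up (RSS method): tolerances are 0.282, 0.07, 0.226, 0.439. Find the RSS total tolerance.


RSS = sqrt(0.282^2 + 0.07^2 + 0.226^2 + 0.439^2)
= sqrt(0.328221)
= 0.5729

0.5729


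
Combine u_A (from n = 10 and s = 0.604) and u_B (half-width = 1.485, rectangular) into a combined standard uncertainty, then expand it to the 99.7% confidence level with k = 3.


u_A = s / sqrt(n) = 0.604 / sqrt(10) = 0.19100157
u_B = half_width / sqrt(3) = 1.485 / sqrt(3) = 0.85736515
uc = sqrt(u_A^2 + u_B^2) = sqrt(0.19100157^2 + 0.85736515^2) = 0.87838295
U = k * uc = 3 * 0.87838295
U = 2.6351

2.6351


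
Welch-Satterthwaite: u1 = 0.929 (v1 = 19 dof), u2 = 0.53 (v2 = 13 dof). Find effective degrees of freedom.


uc = sqrt(u1^2 + u2^2) = sqrt(0.929^2 + 0.53^2) = 1.0695518
v_eff = uc^4 / (u1^4/v1 + u2^4/v2)
= 1.0695518^4 / (0.929^4/19 + 0.53^4/13)
= 1.3086011 / 0.045271694
v_eff = 28.9055

28.9055


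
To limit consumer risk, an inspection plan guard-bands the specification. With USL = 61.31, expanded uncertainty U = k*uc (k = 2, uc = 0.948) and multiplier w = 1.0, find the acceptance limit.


U = k * uc = 2 * 0.948 = 1.896
guard band g = w * U = 1.0 * 1.896 = 1.896
AL = USL - g = 61.31 - 1.896
AL = 59.4140

59.4140


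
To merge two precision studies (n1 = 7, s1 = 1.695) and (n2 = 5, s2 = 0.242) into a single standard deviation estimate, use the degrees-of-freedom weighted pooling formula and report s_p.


s_p = sqrt(((n1-1)*s1^2 + (n2-1)*s2^2) / (n1+n2-2))
numerator = (7-1)*1.695^2 + (5-1)*0.242^2 = 17.23815 + 0.234256 = 17.472406
denominator = 7 + 5 - 2 = 10
s_p^2 = 17.472406 / 10 = 1.7472406
s_p = sqrt(1.7472406) = 1.3218

1.3218


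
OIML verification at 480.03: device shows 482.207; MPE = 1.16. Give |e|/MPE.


e = indication - reference = 482.207 - 480.03 = 2.1770
|e| = 2.1770
ratio = |e| / MPE = 2.1770 / 1.16
ratio = 1.8767

1.8767


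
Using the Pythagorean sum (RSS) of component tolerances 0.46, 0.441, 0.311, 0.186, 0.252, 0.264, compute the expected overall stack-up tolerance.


RSS = sqrt(0.46^2 + 0.441^2 + 0.311^2 + 0.186^2 + 0.252^2 + 0.264^2)
= sqrt(0.670598)
= 0.8189

0.8189


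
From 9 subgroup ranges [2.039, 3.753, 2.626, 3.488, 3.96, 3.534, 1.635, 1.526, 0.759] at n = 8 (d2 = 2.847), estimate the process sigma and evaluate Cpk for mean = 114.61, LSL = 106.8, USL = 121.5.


R_bar = (2.039 + 3.753 + 2.626 + 3.488 + 3.96 + 3.534 + 1.635 + 1.526 + 0.759) / 9 = 2.5911111
sigma = R_bar / d2 = 2.5911111 / 2.847 = 0.91011981
Cp = (USL - LSL)/(6*sigma) = (121.5 - 106.8)/(6*0.91011981) = 2.6920
Cpu = (121.5 - 114.61)/(3*0.91011981) = 2.5235
Cpl = (114.61 - 106.8)/(3*0.91011981) = 2.8604
Cpk = min(Cpu, Cpl) = 2.5235

2.5235


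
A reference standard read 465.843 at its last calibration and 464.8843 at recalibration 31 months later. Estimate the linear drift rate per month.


rate = (v2 - v1) / months
= (464.8843 - 465.843) / 31
= -0.9587 / 31
= -0.0309

-0.0309


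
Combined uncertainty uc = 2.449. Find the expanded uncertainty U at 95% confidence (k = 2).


U = k * uc
U = 2 * 2.449
U = 4.8980

4.8980


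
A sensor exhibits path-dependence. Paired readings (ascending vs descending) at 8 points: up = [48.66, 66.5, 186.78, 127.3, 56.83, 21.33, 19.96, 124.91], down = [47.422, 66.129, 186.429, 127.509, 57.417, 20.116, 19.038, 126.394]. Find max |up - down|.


|48.66 - 47.422| = 1.2380
|66.5 - 66.129| = 0.3710
|186.78 - 186.429| = 0.3510
|127.3 - 127.509| = 0.2090
|56.83 - 57.417| = 0.5870
|21.33 - 20.116| = 1.2140
|19.96 - 19.038| = 0.9220
|124.91 - 126.394| = 1.4840
hysteresis = max(diffs) = 1.4840

1.4840


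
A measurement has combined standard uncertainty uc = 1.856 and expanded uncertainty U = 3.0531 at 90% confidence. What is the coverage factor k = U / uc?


k = U / uc
k = 3.0531 / 1.856
k = 1.645

1.645


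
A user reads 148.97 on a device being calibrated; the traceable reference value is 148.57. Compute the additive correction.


Correction = standard - reading
= 148.57 - 148.97
= -0.4000

-0.4000


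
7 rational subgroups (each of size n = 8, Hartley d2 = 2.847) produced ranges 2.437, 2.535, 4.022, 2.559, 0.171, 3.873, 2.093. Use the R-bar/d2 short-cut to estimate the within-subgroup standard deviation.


R_bar = (2.437 + 2.535 + 4.022 + 2.559 + 0.171 + 3.873 + 2.093) / 7
R_bar = 17.69 / 7 = 2.5271429
sigma_hat = R_bar / d2 = 2.5271429 / 2.847 = 0.8877

0.8877


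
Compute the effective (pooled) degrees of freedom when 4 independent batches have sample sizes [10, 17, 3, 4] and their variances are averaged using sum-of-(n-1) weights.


nu = sum_i (n_i - 1)
nu = ((10 - 1) + (17 - 1) + (3 - 1) + (4 - 1))
nu = 9 + 16 + 2 + 3
nu = 30

30


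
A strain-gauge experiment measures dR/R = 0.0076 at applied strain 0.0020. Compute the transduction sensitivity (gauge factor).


GF = (dR/R) / epsilon
= 0.0076 / 0.0020
= 3.8000

3.8000


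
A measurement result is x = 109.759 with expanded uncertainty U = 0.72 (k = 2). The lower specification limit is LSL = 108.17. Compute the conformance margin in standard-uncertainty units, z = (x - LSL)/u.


u = U / k = 0.72 / 2 = 0.36
margin = |LSL - x| = |108.17 - 109.759| = 1.589
z = margin / u = 1.589 / 0.36
z = 4.4139

4.4139


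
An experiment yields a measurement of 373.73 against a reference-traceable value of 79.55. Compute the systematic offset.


Systematic error = measured - true
= 373.73 - 79.55
= 294.1800

294.1800


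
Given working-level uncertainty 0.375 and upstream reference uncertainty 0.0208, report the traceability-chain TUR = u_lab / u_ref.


TUR = u_lab / u_ref
= 0.375 / 0.0208
= 18.0288

18.0288
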